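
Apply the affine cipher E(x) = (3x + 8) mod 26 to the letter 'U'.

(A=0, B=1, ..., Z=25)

Step 1: Convert 'U' to number: x = 20.
Step 2: E(20) = (3 * 20 + 8) mod 26 = 68 mod 26 = 16.
Step 3: Convert 16 back to letter: Q.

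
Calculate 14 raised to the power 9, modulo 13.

Step 1: Compute 14^9 mod 13 step by step, reducing modulo 13 at each step.
  14^1 mod 13 = 1
  14^2 mod 13 = (1 * 14) mod 13 = 1
  14^3 mod 13 = (1 * 14) mod 13 = 1
  14^4 mod 13 = (1 * 14) mod 13 = 1
  14^5 mod 13 = (1 * 14) mod 13 = 1
  14^6 mod 13 = (1 * 14) mod 13 = 1
  14^7 mod 13 = (1 * 14) mod 13 = 1
  14^8 mod 13 = (1 * 14) mod 13 = 1
  14^9 mod 13 = (1 * 14) mod 13 = 1
Step 2: Result = 1.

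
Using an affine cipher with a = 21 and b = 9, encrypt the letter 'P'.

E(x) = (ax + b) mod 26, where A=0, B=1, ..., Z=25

Step 1: Convert 'P' to number: x = 15.
Step 2: E(15) = (21 * 15 + 9) mod 26 = 324 mod 26 = 12.
Step 3: Convert 12 back to letter: M.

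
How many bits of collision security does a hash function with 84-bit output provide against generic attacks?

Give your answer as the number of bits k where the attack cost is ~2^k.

Step 1: The hash has a 84-bit output.
Step 2: Collision resistance means it should be infeasible to find any x != y with h(x) = h(y).
By the birthday bound, a generic collision search succeeds after about sqrt(2^84) = 2^(84/2) = 2^42 evaluations.
Step 3: Security level = 42 bits.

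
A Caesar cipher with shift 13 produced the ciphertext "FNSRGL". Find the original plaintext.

Step 1: Reverse the shift by subtracting 13 from each letter position.
  F (position 5) -> position (5-13) mod 26 = 18 -> S
  N (position 13) -> position (13-13) mod 26 = 0 -> A
  S (position 18) -> position (18-13) mod 26 = 5 -> F
  R (position 17) -> position (17-13) mod 26 = 4 -> E
  G (position 6) -> position (6-13) mod 26 = 19 -> T
  L (position 11) -> position (11-13) mod 26 = 24 -> Y
Decrypted message: SAFETY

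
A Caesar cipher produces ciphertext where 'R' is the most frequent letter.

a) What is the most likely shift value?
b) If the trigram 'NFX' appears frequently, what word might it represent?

Step 1: In English, 'E' is the most frequent letter (12.7%).
Step 2: The most frequent ciphertext letter is 'R' (position 17).
Step 3: Shift = (17 - 4) mod 26 = 13.
Step 4: Decrypt 'NFX' by shifting back 13:
  N -> A
  F -> S
  X -> K
Step 5: 'NFX' decrypts to 'ASK'.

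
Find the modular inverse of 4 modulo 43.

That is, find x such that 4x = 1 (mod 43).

Step 1: We need x such that 4 * x = 1 (mod 43).
Step 2: Using the extended Euclidean algorithm or trial:
  4 * 11 = 44 = 1 * 43 + 1.
Step 3: Since 44 mod 43 = 1, the inverse is x = 11.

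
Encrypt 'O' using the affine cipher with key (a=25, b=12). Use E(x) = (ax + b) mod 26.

Step 1: Convert 'O' to number: x = 14.
Step 2: E(14) = (25 * 14 + 12) mod 26 = 362 mod 26 = 24.
Step 3: Convert 24 back to letter: Y.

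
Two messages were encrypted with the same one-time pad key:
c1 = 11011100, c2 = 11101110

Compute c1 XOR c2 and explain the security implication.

Step 1: c1 XOR c2 = (m1 XOR k) XOR (m2 XOR k).
Step 2: By XOR associativity/commutativity: = m1 XOR m2 XOR k XOR k = m1 XOR m2.
Step 3: 11011100 XOR 11101110 = 00110010 = 50.
Step 4: The key cancels out! An attacker learns m1 XOR m2 = 50, revealing the relationship between plaintexts.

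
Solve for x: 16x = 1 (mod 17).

Step 1: We need x such that 16 * x = 1 (mod 17).
Step 2: Using the extended Euclidean algorithm or trial:
  16 * 16 = 256 = 15 * 17 + 1.
Step 3: Since 256 mod 17 = 1, the inverse is x = 16.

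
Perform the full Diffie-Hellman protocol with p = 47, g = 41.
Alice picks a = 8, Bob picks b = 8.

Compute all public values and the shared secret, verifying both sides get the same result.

Step 1: A = g^a mod p = 41^8 mod 47 = 24.
Step 2: B = g^b mod p = 41^8 mod 47 = 24.
Step 3: Alice computes s = B^a mod p = 24^8 mod 47 = 9.
Step 4: Bob computes s = A^b mod p = 24^8 mod 47 = 9.
Both sides agree: shared secret = 9.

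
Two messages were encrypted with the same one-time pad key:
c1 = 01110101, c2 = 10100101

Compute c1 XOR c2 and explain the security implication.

Step 1: c1 XOR c2 = (m1 XOR k) XOR (m2 XOR k).
Step 2: By XOR associativity/commutativity: = m1 XOR m2 XOR k XOR k = m1 XOR m2.
Step 3: 01110101 XOR 10100101 = 11010000 = 208.
Step 4: The key cancels out! An attacker learns m1 XOR m2 = 208, revealing the relationship between plaintexts.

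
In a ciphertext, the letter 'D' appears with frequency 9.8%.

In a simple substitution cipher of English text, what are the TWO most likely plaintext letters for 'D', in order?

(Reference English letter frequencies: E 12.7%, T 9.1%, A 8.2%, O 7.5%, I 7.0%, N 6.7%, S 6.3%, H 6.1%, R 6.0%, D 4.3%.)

Step 1: Observed frequency of 'D' is 9.8%.
Step 2: Compute distances to each reference frequency and sort:
  T (9.1%): difference = 0.7% <-- BEST
  A (8.2%): difference = 1.6% <-- RUNNER-UP
  O (7.5%): difference = 2.3%
  I (7.0%): difference = 2.8%
  E (12.7%): difference = 2.9%
Step 3: Most likely is 'T' (9.1%, diff 0.7%); second most likely is 'A' (8.2%, diff 1.6%).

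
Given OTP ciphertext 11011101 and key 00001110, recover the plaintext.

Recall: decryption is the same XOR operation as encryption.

Step 1: XOR ciphertext with key:
  Ciphertext: 11011101
  Key:        00001110
  XOR:        11010011
Step 2: Plaintext = 11010011 = 211 in decimal.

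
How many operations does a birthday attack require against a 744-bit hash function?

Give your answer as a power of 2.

Step 1: The birthday paradox gives collision probability ~50% after sqrt(2^n) = 2^(n/2) hashes.
Step 2: For 744-bit output: 2^(744/2) = 2^372.
Step 3: Approximately 2^372 hash computations needed.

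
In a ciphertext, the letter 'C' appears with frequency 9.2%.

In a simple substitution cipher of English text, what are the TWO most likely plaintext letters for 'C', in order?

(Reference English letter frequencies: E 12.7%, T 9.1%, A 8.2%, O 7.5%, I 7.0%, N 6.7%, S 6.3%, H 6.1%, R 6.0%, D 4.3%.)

Step 1: Observed frequency of 'C' is 9.2%.
Step 2: Compute distances to each reference frequency and sort:
  T (9.1%): difference = 0.1% <-- BEST
  A (8.2%): difference = 1.0% <-- RUNNER-UP
  O (7.5%): difference = 1.7%
  I (7.0%): difference = 2.2%
  N (6.7%): difference = 2.5%
Step 3: Most likely is 'T' (9.1%, diff 0.1%); second most likely is 'A' (8.2%, diff 1.0%).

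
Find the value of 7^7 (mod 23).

Step 1: Compute 7^7 mod 23 step by step, reducing modulo 23 at each step.
  7^1 mod 23 = 7
  7^2 mod 23 = (7 * 7) mod 23 = 3
  7^3 mod 23 = (3 * 7) mod 23 = 21
  7^4 mod 23 = (21 * 7) mod 23 = 9
  7^5 mod 23 = (9 * 7) mod 23 = 17
  7^6 mod 23 = (17 * 7) mod 23 = 4
  7^7 mod 23 = (4 * 7) mod 23 = 5
Step 2: Result = 5.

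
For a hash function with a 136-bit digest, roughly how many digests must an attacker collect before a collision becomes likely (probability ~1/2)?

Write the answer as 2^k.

Step 1: The birthday paradox gives collision probability ~50% after sqrt(2^n) = 2^(n/2) hashes.
Step 2: For 136-bit output: 2^(136/2) = 2^68.
Step 3: Approximately 2^68 hash computations needed.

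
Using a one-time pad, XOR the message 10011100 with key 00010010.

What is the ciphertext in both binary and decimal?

Step 1: Write out the XOR operation bit by bit:
  Message: 10011100
  Key:     00010010
  XOR:     10001110
Step 2: Convert to decimal: 10001110 = 142.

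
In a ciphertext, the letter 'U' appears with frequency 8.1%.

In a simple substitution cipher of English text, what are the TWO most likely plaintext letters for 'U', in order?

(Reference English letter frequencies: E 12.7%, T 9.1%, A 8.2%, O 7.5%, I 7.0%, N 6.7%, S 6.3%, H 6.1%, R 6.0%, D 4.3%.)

Step 1: Observed frequency of 'U' is 8.1%.
Step 2: Compute distances to each reference frequency and sort:
  A (8.2%): difference = 0.1% <-- BEST
  O (7.5%): difference = 0.6% <-- RUNNER-UP
  T (9.1%): difference = 1.0%
  I (7.0%): difference = 1.1%
  N (6.7%): difference = 1.4%
Step 3: Most likely is 'A' (8.2%, diff 0.1%); second most likely is 'O' (7.5%, diff 0.6%).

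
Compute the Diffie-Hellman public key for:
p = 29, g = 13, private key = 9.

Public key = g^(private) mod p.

Step 1: A = g^a mod p = 13^9 mod 29.
  13^1 mod 29 = 13
  13^2 mod 29 = (13 * 13) mod 29 = 24
  13^3 mod 29 = (24 * 13) mod 29 = 22
  13^4 mod 29 = (22 * 13) mod 29 = 25
  13^5 mod 29 = (25 * 13) mod 29 = 6
  13^6 mod 29 = (6 * 13) mod 29 = 20
  13^7 mod 29 = (20 * 13) mod 29 = 28
  13^8 mod 29 = (28 * 13) mod 29 = 16
  13^9 mod 29 = (16 * 13) mod 29 = 5
Result: A = 5.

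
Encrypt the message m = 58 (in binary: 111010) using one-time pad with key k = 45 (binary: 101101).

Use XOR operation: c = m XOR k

Step 1: Write out the XOR operation bit by bit:
  Message: 111010
  Key:     101101
  XOR:     010111
Step 2: Convert to decimal: 010111 = 23.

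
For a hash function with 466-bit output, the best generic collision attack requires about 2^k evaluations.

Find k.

Step 1: The hash has a 466-bit output.
Step 2: Collision resistance means it should be infeasible to find any x != y with h(x) = h(y).
By the birthday bound, a generic collision search succeeds after about sqrt(2^466) = 2^(466/2) = 2^233 evaluations.
Step 3: Security level = 233 bits.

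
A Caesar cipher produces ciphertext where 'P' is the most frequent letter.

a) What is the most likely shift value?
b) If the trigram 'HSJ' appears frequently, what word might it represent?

Step 1: In English, 'E' is the most frequent letter (12.7%).
Step 2: The most frequent ciphertext letter is 'P' (position 15).
Step 3: Shift = (15 - 4) mod 26 = 11.
Step 4: Decrypt 'HSJ' by shifting back 11:
  H -> W
  S -> H
  J -> Y
Step 5: 'HSJ' decrypts to 'WHY'.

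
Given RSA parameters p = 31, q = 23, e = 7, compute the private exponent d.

Step 1: n = 31 * 23 = 713.
Step 2: phi(n) = 30 * 22 = 660.
Step 3: Find d such that 7 * d = 1 (mod 660).
Step 4: d = 7^(-1) mod 660 = 283.
Verification: 7 * 283 = 1981 = 3 * 660 + 1.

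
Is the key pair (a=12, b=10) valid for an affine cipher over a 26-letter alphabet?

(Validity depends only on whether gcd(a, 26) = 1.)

Step 1: Compute gcd(12, 26).
Step 2: gcd(12, 26) = 2.
Since gcd = 2 != 1, 12 shares a common factor with 26, so it cannot be used.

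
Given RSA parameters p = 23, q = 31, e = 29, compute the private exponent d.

Step 1: n = 23 * 31 = 713.
Step 2: phi(n) = 22 * 30 = 660.
Step 3: Find d such that 29 * d = 1 (mod 660).
Step 4: d = 29^(-1) mod 660 = 569.
Verification: 29 * 569 = 16501 = 25 * 660 + 1.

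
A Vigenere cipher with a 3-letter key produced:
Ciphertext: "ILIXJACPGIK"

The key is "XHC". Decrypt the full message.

Step 1: Key 'XHC' has length 3. Extended key: XHCXHCXHCXH
Step 2: Decrypt each position:
  I(8) - X(23) = 11 = L
  L(11) - H(7) = 4 = E
  I(8) - C(2) = 6 = G
  X(23) - X(23) = 0 = A
  J(9) - H(7) = 2 = C
  A(0) - C(2) = 24 = Y
  C(2) - X(23) = 5 = F
  P(15) - H(7) = 8 = I
  G(6) - C(2) = 4 = E
  I(8) - X(23) = 11 = L
  K(10) - H(7) = 3 = D
Plaintext: LEGACYFIELD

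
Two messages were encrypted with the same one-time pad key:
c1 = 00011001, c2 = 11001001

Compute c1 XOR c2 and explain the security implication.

Step 1: c1 XOR c2 = (m1 XOR k) XOR (m2 XOR k).
Step 2: By XOR associativity/commutativity: = m1 XOR m2 XOR k XOR k = m1 XOR m2.
Step 3: 00011001 XOR 11001001 = 11010000 = 208.
Step 4: The key cancels out! An attacker learns m1 XOR m2 = 208, revealing the relationship between plaintexts.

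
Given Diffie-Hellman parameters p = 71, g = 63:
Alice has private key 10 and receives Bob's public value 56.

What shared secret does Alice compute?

Step 1: s = B^a mod p = 56^10 mod 71.
  56^1 mod 71 = 56
  56^2 mod 71 = (56 * 56) mod 71 = 12
  56^3 mod 71 = (12 * 56) mod 71 = 33
  56^4 mod 71 = (33 * 56) mod 71 = 2
  56^5 mod 71 = (2 * 56) mod 71 = 41
  56^6 mod 71 = (41 * 56) mod 71 = 24
  56^7 mod 71 = (24 * 56) mod 71 = 66
  56^8 mod 71 = (66 * 56) mod 71 = 4
  56^9 mod 71 = (4 * 56) mod 71 = 11
  56^10 mod 71 = (11 * 56) mod 71 = 48
Result: shared secret = 48.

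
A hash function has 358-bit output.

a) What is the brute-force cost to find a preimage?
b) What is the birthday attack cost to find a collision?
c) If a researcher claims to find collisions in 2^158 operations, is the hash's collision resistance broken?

Step 1: Preimage resistance requires brute-force of 2^358 operations.
Step 2: Collision resistance (birthday bound) = 2^(358/2) = 2^179.
Step 3: The claimed attack costs 2^158 operations.
Step 4: Since 2^158 < 2^179, the claimed attack beats the generic birthday bound, so collision resistance is broken.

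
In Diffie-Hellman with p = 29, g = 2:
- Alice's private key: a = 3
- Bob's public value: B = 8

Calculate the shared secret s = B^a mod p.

Step 1: s = B^a mod p = 8^3 mod 29.
  8^1 mod 29 = 8
  8^2 mod 29 = (8 * 8) mod 29 = 6
  8^3 mod 29 = (6 * 8) mod 29 = 19
Result: shared secret = 19.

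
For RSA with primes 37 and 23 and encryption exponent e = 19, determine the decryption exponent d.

Step 1: n = 37 * 23 = 851.
Step 2: phi(n) = 36 * 22 = 792.
Step 3: Find d such that 19 * d = 1 (mod 792).
Step 4: d = 19^(-1) mod 792 = 667.
Verification: 19 * 667 = 12673 = 16 * 792 + 1.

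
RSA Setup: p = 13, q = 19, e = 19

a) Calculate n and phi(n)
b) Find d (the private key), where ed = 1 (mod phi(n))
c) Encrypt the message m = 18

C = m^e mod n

Step 1: n = 13 * 19 = 247.
Step 2: phi(n) = (13-1)(19-1) = 12 * 18 = 216.
Step 3: Find d = 19^(-1) mod 216 = 91.
  Verify: 19 * 91 = 1729 = 1 (mod 216).
Step 4: C = 18^19 mod 247 = 151.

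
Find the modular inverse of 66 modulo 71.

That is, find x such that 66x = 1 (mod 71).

Step 1: We need x such that 66 * x = 1 (mod 71).
Step 2: Using the extended Euclidean algorithm or trial:
  66 * 14 = 924 = 13 * 71 + 1.
Step 3: Since 924 mod 71 = 1, the inverse is x = 14.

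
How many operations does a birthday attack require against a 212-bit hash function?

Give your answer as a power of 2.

Step 1: The birthday paradox gives collision probability ~50% after sqrt(2^n) = 2^(n/2) hashes.
Step 2: For 212-bit output: 2^(212/2) = 2^106.
Step 3: Approximately 2^106 hash computations needed.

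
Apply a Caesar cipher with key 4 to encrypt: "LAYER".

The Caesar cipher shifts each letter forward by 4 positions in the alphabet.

Step 1: For each letter, shift forward by 4 positions (mod 26).
  L (position 11) -> position (11+4) mod 26 = 15 -> P
  A (position 0) -> position (0+4) mod 26 = 4 -> E
  Y (position 24) -> position (24+4) mod 26 = 2 -> C
  E (position 4) -> position (4+4) mod 26 = 8 -> I
  R (position 17) -> position (17+4) mod 26 = 21 -> V
Result: PECIV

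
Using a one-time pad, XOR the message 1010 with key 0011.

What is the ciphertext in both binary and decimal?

Step 1: Write out the XOR operation bit by bit:
  Message: 1010
  Key:     0011
  XOR:     1001
Step 2: Convert to decimal: 1001 = 9.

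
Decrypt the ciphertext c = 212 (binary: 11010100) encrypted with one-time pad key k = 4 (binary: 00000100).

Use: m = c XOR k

Step 1: XOR ciphertext with key:
  Ciphertext: 11010100
  Key:        00000100
  XOR:        11010000
Step 2: Plaintext = 11010000 = 208 in decimal.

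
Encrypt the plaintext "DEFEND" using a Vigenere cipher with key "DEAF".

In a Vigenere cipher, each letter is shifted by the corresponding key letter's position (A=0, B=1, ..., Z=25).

Step 1: Repeat key to match plaintext length:
  Plaintext: DEFEND
  Key:       DEAFDE
Step 2: Encrypt each letter:
  D(3) + D(3) = (3+3) mod 26 = 6 = G
  E(4) + E(4) = (4+4) mod 26 = 8 = I
  F(5) + A(0) = (5+0) mod 26 = 5 = F
  E(4) + F(5) = (4+5) mod 26 = 9 = J
  N(13) + D(3) = (13+3) mod 26 = 16 = Q
  D(3) + E(4) = (3+4) mod 26 = 7 = H
Ciphertext: GIFJQH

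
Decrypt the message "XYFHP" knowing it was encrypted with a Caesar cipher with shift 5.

Step 1: Reverse the shift by subtracting 5 from each letter position.
  X (position 23) -> position (23-5) mod 26 = 18 -> S
  Y (position 24) -> position (24-5) mod 26 = 19 -> T
  F (position 5) -> position (5-5) mod 26 = 0 -> A
  H (position 7) -> position (7-5) mod 26 = 2 -> C
  P (position 15) -> position (15-5) mod 26 = 10 -> K
Decrypted message: STACK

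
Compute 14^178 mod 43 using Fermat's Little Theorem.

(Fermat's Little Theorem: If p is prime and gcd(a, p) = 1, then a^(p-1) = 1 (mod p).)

Step 1: Since 43 is prime, by Fermat's Little Theorem: 14^42 = 1 (mod 43).
Step 2: Reduce exponent: 178 mod 42 = 10.
Step 3: So 14^178 = 14^10 (mod 43).
Step 4: 14^10 mod 43 = 13.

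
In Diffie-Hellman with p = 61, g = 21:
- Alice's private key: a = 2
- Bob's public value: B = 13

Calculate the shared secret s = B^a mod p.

Step 1: s = B^a mod p = 13^2 mod 61.
  13^1 mod 61 = 13
  13^2 mod 61 = (13 * 13) mod 61 = 47
Result: shared secret = 47.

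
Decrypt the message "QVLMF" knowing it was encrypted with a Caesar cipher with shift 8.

Step 1: Reverse the shift by subtracting 8 from each letter position.
  Q (position 16) -> position (16-8) mod 26 = 8 -> I
  V (position 21) -> position (21-8) mod 26 = 13 -> N
  L (position 11) -> position (11-8) mod 26 = 3 -> D
  M (position 12) -> position (12-8) mod 26 = 4 -> E
  F (position 5) -> position (5-8) mod 26 = 23 -> X
Decrypted message: INDEX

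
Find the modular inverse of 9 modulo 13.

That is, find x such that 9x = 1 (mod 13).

Step 1: We need x such that 9 * x = 1 (mod 13).
Step 2: Using the extended Euclidean algorithm or trial:
  9 * 3 = 27 = 2 * 13 + 1.
Step 3: Since 27 mod 13 = 1, the inverse is x = 3.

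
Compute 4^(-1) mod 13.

Step 1: We need x such that 4 * x = 1 (mod 13).
Step 2: Using the extended Euclidean algorithm or trial:
  4 * 10 = 40 = 3 * 13 + 1.
Step 3: Since 40 mod 13 = 1, the inverse is x = 10.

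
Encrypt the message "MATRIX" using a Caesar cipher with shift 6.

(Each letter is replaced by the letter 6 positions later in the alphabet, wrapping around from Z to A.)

Step 1: For each letter, shift forward by 6 positions (mod 26).
  M (position 12) -> position (12+6) mod 26 = 18 -> S
  A (position 0) -> position (0+6) mod 26 = 6 -> G
  T (position 19) -> position (19+6) mod 26 = 25 -> Z
  R (position 17) -> position (17+6) mod 26 = 23 -> X
  I (position 8) -> position (8+6) mod 26 = 14 -> O
  X (position 23) -> position (23+6) mod 26 = 3 -> D
Result: SGZXOD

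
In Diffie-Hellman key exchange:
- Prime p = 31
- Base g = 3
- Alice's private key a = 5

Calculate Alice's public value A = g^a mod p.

Step 1: A = g^a mod p = 3^5 mod 31.
  3^1 mod 31 = 3
  3^2 mod 31 = (3 * 3) mod 31 = 9
  3^3 mod 31 = (9 * 3) mod 31 = 27
  3^4 mod 31 = (27 * 3) mod 31 = 19
  3^5 mod 31 = (19 * 3) mod 31 = 26
Result: A = 26.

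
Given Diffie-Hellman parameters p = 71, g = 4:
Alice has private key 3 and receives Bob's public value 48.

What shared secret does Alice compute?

Step 1: s = B^a mod p = 48^3 mod 71.
  48^1 mod 71 = 48
  48^2 mod 71 = (48 * 48) mod 71 = 32
  48^3 mod 71 = (32 * 48) mod 71 = 45
Result: shared secret = 45.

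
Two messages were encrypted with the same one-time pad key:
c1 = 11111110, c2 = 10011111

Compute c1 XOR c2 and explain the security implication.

Step 1: c1 XOR c2 = (m1 XOR k) XOR (m2 XOR k).
Step 2: By XOR associativity/commutativity: = m1 XOR m2 XOR k XOR k = m1 XOR m2.
Step 3: 11111110 XOR 10011111 = 01100001 = 97.
Step 4: The key cancels out! An attacker learns m1 XOR m2 = 97, revealing the relationship between plaintexts.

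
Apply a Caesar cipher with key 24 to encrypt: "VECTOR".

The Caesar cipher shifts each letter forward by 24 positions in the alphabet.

Step 1: For each letter, shift forward by 24 positions (mod 26).
  V (position 21) -> position (21+24) mod 26 = 19 -> T
  E (position 4) -> position (4+24) mod 26 = 2 -> C
  C (position 2) -> position (2+24) mod 26 = 0 -> A
  T (position 19) -> position (19+24) mod 26 = 17 -> R
  O (position 14) -> position (14+24) mod 26 = 12 -> M
  R (position 17) -> position (17+24) mod 26 = 15 -> P
Result: TCARMP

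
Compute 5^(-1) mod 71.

Step 1: We need x such that 5 * x = 1 (mod 71).
Step 2: Using the extended Euclidean algorithm or trial:
  5 * 57 = 285 = 4 * 71 + 1.
Step 3: Since 285 mod 71 = 1, the inverse is x = 57.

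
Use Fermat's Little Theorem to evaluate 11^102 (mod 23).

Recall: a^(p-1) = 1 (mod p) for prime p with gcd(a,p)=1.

Step 1: Since 23 is prime, by Fermat's Little Theorem: 11^22 = 1 (mod 23).
Step 2: Reduce exponent: 102 mod 22 = 14.
Step 3: So 11^102 = 11^14 (mod 23).
Step 4: 11^14 mod 23 = 3.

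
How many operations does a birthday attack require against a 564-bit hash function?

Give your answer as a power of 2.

Step 1: The birthday paradox gives collision probability ~50% after sqrt(2^n) = 2^(n/2) hashes.
Step 2: For 564-bit output: 2^(564/2) = 2^282.
Step 3: Approximately 2^282 hash computations needed.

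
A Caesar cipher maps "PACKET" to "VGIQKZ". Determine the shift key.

Step 1: Compare first letters: P (position 15) -> V (position 21).
Step 2: Shift = (21 - 15) mod 26 = 6.
The shift value is 6.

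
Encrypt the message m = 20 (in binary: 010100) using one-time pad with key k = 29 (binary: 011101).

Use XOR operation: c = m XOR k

Step 1: Write out the XOR operation bit by bit:
  Message: 010100
  Key:     011101
  XOR:     001001
Step 2: Convert to decimal: 001001 = 9.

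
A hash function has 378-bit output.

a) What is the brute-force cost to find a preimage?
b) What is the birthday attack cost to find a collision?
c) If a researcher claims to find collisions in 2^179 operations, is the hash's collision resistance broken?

Step 1: Preimage resistance requires brute-force of 2^378 operations.
Step 2: Collision resistance (birthday bound) = 2^(378/2) = 2^189.
Step 3: The claimed attack costs 2^179 operations.
Step 4: Since 2^179 < 2^189, the claimed attack beats the generic birthday bound, so collision resistance is broken.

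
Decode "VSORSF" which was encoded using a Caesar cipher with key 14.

Step 1: Reverse the shift by subtracting 14 from each letter position.
  V (position 21) -> position (21-14) mod 26 = 7 -> H
  S (position 18) -> position (18-14) mod 26 = 4 -> E
  O (position 14) -> position (14-14) mod 26 = 0 -> A
  R (position 17) -> position (17-14) mod 26 = 3 -> D
  S (position 18) -> position (18-14) mod 26 = 4 -> E
  F (position 5) -> position (5-14) mod 26 = 17 -> R
Decrypted message: HEADER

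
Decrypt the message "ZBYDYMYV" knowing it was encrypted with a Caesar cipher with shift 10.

Step 1: Reverse the shift by subtracting 10 from each letter position.
  Z (position 25) -> position (25-10) mod 26 = 15 -> P
  B (position 1) -> position (1-10) mod 26 = 17 -> R
  Y (position 24) -> position (24-10) mod 26 = 14 -> O
  D (position 3) -> position (3-10) mod 26 = 19 -> T
  Y (position 24) -> position (24-10) mod 26 = 14 -> O
  M (position 12) -> position (12-10) mod 26 = 2 -> C
  Y (position 24) -> position (24-10) mod 26 = 14 -> O
  V (position 21) -> position (21-10) mod 26 = 11 -> L
Decrypted message: PROTOCOL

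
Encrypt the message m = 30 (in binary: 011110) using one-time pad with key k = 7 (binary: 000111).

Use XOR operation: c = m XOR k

Step 1: Write out the XOR operation bit by bit:
  Message: 011110
  Key:     000111
  XOR:     011001
Step 2: Convert to decimal: 011001 = 25.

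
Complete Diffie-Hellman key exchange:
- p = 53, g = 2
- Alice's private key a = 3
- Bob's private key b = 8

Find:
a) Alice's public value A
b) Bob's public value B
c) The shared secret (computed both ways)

Step 1: A = g^a mod p = 2^3 mod 53 = 8.
Step 2: B = g^b mod p = 2^8 mod 53 = 44.
Step 3: Alice computes s = B^a mod p = 44^3 mod 53 = 13.
Step 4: Bob computes s = A^b mod p = 8^8 mod 53 = 13.
Both sides agree: shared secret = 13.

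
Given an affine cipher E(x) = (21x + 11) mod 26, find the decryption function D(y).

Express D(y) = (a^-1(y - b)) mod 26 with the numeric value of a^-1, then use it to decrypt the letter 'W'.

Step 1: Find a^-1, the modular inverse of 21 mod 26.
Step 2: We need 21 * a^-1 = 1 (mod 26).
Step 3: 21 * 5 = 105 = 4 * 26 + 1, so a^-1 = 5.
Step 4: D(y) = 5(y - 11) mod 26.
Step 5: Apply to 'W' (y = 22): D(22) = 5 * (22 - 11) mod 26 = 5 * 11 mod 26 = 3 -> 'D'.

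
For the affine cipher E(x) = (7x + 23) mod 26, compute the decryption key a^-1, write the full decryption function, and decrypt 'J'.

Step 1: Find a^-1, the modular inverse of 7 mod 26.
Step 2: We need 7 * a^-1 = 1 (mod 26).
Step 3: 7 * 15 = 105 = 4 * 26 + 1, so a^-1 = 15.
Step 4: D(y) = 15(y - 23) mod 26.
Step 5: Apply to 'J' (y = 9): D(9) = 15 * (9 - 23) mod 26 = 15 * -14 mod 26 = 24 -> 'Y'.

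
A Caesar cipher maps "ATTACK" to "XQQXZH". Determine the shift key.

Step 1: Compare first letters: A (position 0) -> X (position 23).
Step 2: Shift = (23 - 0) mod 26 = 23.
The shift value is 23.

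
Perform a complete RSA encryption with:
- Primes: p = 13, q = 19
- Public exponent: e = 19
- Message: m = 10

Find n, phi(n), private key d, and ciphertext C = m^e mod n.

Step 1: n = 13 * 19 = 247.
Step 2: phi(n) = (13-1)(19-1) = 12 * 18 = 216.
Step 3: Find d = 19^(-1) mod 216 = 91.
  Verify: 19 * 91 = 1729 = 1 (mod 216).
Step 4: C = 10^19 mod 247 = 10.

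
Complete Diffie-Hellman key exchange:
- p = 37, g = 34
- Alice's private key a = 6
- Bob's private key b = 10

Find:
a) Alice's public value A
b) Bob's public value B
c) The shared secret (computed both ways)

Step 1: A = g^a mod p = 34^6 mod 37 = 26.
Step 2: B = g^b mod p = 34^10 mod 37 = 34.
Step 3: Alice computes s = B^a mod p = 34^6 mod 37 = 26.
Step 4: Bob computes s = A^b mod p = 26^10 mod 37 = 26.
Both sides agree: shared secret = 26.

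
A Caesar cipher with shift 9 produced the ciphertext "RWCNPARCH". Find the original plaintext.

Step 1: Reverse the shift by subtracting 9 from each letter position.
  R (position 17) -> position (17-9) mod 26 = 8 -> I
  W (position 22) -> position (22-9) mod 26 = 13 -> N
  C (position 2) -> position (2-9) mod 26 = 19 -> T
  N (position 13) -> position (13-9) mod 26 = 4 -> E
  P (position 15) -> position (15-9) mod 26 = 6 -> G
  A (position 0) -> position (0-9) mod 26 = 17 -> R
  R (position 17) -> position (17-9) mod 26 = 8 -> I
  C (position 2) -> position (2-9) mod 26 = 19 -> T
  H (position 7) -> position (7-9) mod 26 = 24 -> Y
Decrypted message: INTEGRITY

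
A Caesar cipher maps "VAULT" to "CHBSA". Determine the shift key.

Step 1: Compare first letters: V (position 21) -> C (position 2).
Step 2: Shift = (2 - 21) mod 26 = 7.
The shift value is 7.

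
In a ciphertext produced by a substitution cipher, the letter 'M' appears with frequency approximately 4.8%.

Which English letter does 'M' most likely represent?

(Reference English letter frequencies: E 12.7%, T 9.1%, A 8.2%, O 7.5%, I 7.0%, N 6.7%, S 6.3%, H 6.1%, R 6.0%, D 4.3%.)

Step 1: The observed frequency is 4.8%.
Step 2: Compare with English frequencies:
  E: 12.7% (difference: 7.9%)
  T: 9.1% (difference: 4.3%)
  A: 8.2% (difference: 3.4%)
  O: 7.5% (difference: 2.7%)
  I: 7.0% (difference: 2.2%)
  N: 6.7% (difference: 1.9%)
  S: 6.3% (difference: 1.5%)
  H: 6.1% (difference: 1.3%)
  R: 6.0% (difference: 1.2%)
  D: 4.3% (difference: 0.5%) <-- closest
Step 3: 'M' most likely represents 'D' (frequency 4.3%).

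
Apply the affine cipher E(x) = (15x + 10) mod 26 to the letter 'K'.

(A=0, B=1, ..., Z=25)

Step 1: Convert 'K' to number: x = 10.
Step 2: E(10) = (15 * 10 + 10) mod 26 = 160 mod 26 = 4.
Step 3: Convert 4 back to letter: E.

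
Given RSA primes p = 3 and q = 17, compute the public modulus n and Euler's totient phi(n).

Step 1: n = p * q = 3 * 17 = 51.
Step 2: phi(n) = (p-1)(q-1) = 2 * 16 = 32.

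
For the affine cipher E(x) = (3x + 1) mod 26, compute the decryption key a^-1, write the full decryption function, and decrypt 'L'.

Step 1: Find a^-1, the modular inverse of 3 mod 26.
Step 2: We need 3 * a^-1 = 1 (mod 26).
Step 3: 3 * 9 = 27 = 1 * 26 + 1, so a^-1 = 9.
Step 4: D(y) = 9(y - 1) mod 26.
Step 5: Apply to 'L' (y = 11): D(11) = 9 * (11 - 1) mod 26 = 9 * 10 mod 26 = 12 -> 'M'.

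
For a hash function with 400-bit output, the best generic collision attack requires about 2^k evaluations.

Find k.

Step 1: The hash has a 400-bit output.
Step 2: Collision resistance means it should be infeasible to find any x != y with h(x) = h(y).
By the birthday bound, a generic collision search succeeds after about sqrt(2^400) = 2^(400/2) = 2^200 evaluations.
Step 3: Security level = 200 bits.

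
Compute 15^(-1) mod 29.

Step 1: We need x such that 15 * x = 1 (mod 29).
Step 2: Using the extended Euclidean algorithm or trial:
  15 * 2 = 30 = 1 * 29 + 1.
Step 3: Since 30 mod 29 = 1, the inverse is x = 2.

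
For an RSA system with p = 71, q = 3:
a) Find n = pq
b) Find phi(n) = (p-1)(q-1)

Step 1: n = p * q = 71 * 3 = 213.
Step 2: phi(n) = (p-1)(q-1) = 70 * 2 = 140.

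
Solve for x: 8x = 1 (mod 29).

Step 1: We need x such that 8 * x = 1 (mod 29).
Step 2: Using the extended Euclidean algorithm or trial:
  8 * 11 = 88 = 3 * 29 + 1.
Step 3: Since 88 mod 29 = 1, the inverse is x = 11.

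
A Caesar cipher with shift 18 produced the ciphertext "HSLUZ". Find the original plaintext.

Step 1: Reverse the shift by subtracting 18 from each letter position.
  H (position 7) -> position (7-18) mod 26 = 15 -> P
  S (position 18) -> position (18-18) mod 26 = 0 -> A
  L (position 11) -> position (11-18) mod 26 = 19 -> T
  U (position 20) -> position (20-18) mod 26 = 2 -> C
  Z (position 25) -> position (25-18) mod 26 = 7 -> H
Decrypted message: PATCH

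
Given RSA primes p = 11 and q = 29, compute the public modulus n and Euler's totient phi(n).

Step 1: n = p * q = 11 * 29 = 319.
Step 2: phi(n) = (p-1)(q-1) = 10 * 28 = 280.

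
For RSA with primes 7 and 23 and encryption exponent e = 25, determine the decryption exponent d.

Step 1: n = 7 * 23 = 161.
Step 2: phi(n) = 6 * 22 = 132.
Step 3: Find d such that 25 * d = 1 (mod 132).
Step 4: d = 25^(-1) mod 132 = 37.
Verification: 25 * 37 = 925 = 7 * 132 + 1.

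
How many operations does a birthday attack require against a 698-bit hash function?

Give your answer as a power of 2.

Step 1: The birthday paradox gives collision probability ~50% after sqrt(2^n) = 2^(n/2) hashes.
Step 2: For 698-bit output: 2^(698/2) = 2^349.
Step 3: Approximately 2^349 hash computations needed.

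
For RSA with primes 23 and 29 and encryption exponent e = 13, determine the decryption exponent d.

Step 1: n = 23 * 29 = 667.
Step 2: phi(n) = 22 * 28 = 616.
Step 3: Find d such that 13 * d = 1 (mod 616).
Step 4: d = 13^(-1) mod 616 = 237.
Verification: 13 * 237 = 3081 = 5 * 616 + 1.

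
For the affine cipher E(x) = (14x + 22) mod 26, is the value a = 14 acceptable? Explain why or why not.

Step 1: Compute gcd(14, 26).
Step 2: gcd(14, 26) = 2.
Since gcd = 2 != 1, 14 shares a common factor with 26, so it cannot be used.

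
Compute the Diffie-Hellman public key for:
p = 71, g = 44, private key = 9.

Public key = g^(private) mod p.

Step 1: A = g^a mod p = 44^9 mod 71.
  44^1 mod 71 = 44
  44^2 mod 71 = (44 * 44) mod 71 = 19
  44^3 mod 71 = (19 * 44) mod 71 = 55
  44^4 mod 71 = (55 * 44) mod 71 = 6
  44^5 mod 71 = (6 * 44) mod 71 = 51
  44^6 mod 71 = (51 * 44) mod 71 = 43
  44^7 mod 71 = (43 * 44) mod 71 = 46
  44^8 mod 71 = (46 * 44) mod 71 = 36
  44^9 mod 71 = (36 * 44) mod 71 = 22
Result: A = 22.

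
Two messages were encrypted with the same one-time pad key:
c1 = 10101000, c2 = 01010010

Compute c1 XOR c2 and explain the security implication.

Step 1: c1 XOR c2 = (m1 XOR k) XOR (m2 XOR k).
Step 2: By XOR associativity/commutativity: = m1 XOR m2 XOR k XOR k = m1 XOR m2.
Step 3: 10101000 XOR 01010010 = 11111010 = 250.
Step 4: The key cancels out! An attacker learns m1 XOR m2 = 250, revealing the relationship between plaintexts.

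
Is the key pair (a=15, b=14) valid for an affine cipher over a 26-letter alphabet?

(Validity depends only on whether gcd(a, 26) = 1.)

Step 1: Compute gcd(15, 26).
Step 2: gcd(15, 26) = 1.
Since gcd = 1, 15 is coprime with 26, so it is a valid key.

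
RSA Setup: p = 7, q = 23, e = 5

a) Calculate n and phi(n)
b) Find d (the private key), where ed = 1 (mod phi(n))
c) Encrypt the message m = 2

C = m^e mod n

Step 1: n = 7 * 23 = 161.
Step 2: phi(n) = (7-1)(23-1) = 6 * 22 = 132.
Step 3: Find d = 5^(-1) mod 132 = 53.
  Verify: 5 * 53 = 265 = 1 (mod 132).
Step 4: C = 2^5 mod 161 = 32.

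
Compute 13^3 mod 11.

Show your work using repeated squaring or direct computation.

Step 1: Compute 13^3 mod 11 step by step, reducing modulo 11 at each step.
  13^1 mod 11 = 2
  13^2 mod 11 = (2 * 13) mod 11 = 4
  13^3 mod 11 = (4 * 13) mod 11 = 8
Step 2: Result = 8.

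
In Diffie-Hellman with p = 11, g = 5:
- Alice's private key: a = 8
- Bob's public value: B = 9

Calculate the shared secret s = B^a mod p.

Step 1: s = B^a mod p = 9^8 mod 11.
  9^1 mod 11 = 9
  9^2 mod 11 = (9 * 9) mod 11 = 4
  9^3 mod 11 = (4 * 9) mod 11 = 3
  9^4 mod 11 = (3 * 9) mod 11 = 5
  9^5 mod 11 = (5 * 9) mod 11 = 1
  9^6 mod 11 = (1 * 9) mod 11 = 9
  9^7 mod 11 = (9 * 9) mod 11 = 4
  9^8 mod 11 = (4 * 9) mod 11 = 3
Result: shared secret = 3.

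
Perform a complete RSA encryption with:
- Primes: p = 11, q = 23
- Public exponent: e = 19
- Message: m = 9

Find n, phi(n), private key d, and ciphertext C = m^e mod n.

Step 1: n = 11 * 23 = 253.
Step 2: phi(n) = (11-1)(23-1) = 10 * 22 = 220.
Step 3: Find d = 19^(-1) mod 220 = 139.
  Verify: 19 * 139 = 2641 = 1 (mod 220).
Step 4: C = 9^19 mod 253 = 82.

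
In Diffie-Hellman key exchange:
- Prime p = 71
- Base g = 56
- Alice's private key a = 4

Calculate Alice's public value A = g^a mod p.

Step 1: A = g^a mod p = 56^4 mod 71.
  56^1 mod 71 = 56
  56^2 mod 71 = (56 * 56) mod 71 = 12
  56^3 mod 71 = (12 * 56) mod 71 = 33
  56^4 mod 71 = (33 * 56) mod 71 = 2
Result: A = 2.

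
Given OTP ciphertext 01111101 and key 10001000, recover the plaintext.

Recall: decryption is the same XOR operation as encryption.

Step 1: XOR ciphertext with key:
  Ciphertext: 01111101
  Key:        10001000
  XOR:        11110101
Step 2: Plaintext = 11110101 = 245 in decimal.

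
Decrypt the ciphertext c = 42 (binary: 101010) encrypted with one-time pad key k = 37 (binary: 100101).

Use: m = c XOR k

Step 1: XOR ciphertext with key:
  Ciphertext: 101010
  Key:        100101
  XOR:        001111
Step 2: Plaintext = 001111 = 15 in decimal.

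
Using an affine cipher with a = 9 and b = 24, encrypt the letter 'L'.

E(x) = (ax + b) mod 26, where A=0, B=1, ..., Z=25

Step 1: Convert 'L' to number: x = 11.
Step 2: E(11) = (9 * 11 + 24) mod 26 = 123 mod 26 = 19.
Step 3: Convert 19 back to letter: T.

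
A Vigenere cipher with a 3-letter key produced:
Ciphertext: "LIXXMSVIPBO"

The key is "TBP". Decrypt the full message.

Step 1: Key 'TBP' has length 3. Extended key: TBPTBPTBPTB
Step 2: Decrypt each position:
  L(11) - T(19) = 18 = S
  I(8) - B(1) = 7 = H
  X(23) - P(15) = 8 = I
  X(23) - T(19) = 4 = E
  M(12) - B(1) = 11 = L
  S(18) - P(15) = 3 = D
  V(21) - T(19) = 2 = C
  I(8) - B(1) = 7 = H
  P(15) - P(15) = 0 = A
  B(1) - T(19) = 8 = I
  O(14) - B(1) = 13 = N
Plaintext: SHIELDCHAIN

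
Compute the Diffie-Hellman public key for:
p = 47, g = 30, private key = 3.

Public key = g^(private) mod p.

Step 1: A = g^a mod p = 30^3 mod 47.
  30^1 mod 47 = 30
  30^2 mod 47 = (30 * 30) mod 47 = 7
  30^3 mod 47 = (7 * 30) mod 47 = 22
Result: A = 22.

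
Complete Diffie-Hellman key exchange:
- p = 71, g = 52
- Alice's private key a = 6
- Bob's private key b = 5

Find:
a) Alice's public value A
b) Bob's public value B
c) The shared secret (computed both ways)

Step 1: A = g^a mod p = 52^6 mod 71 = 3.
Step 2: B = g^b mod p = 52^5 mod 71 = 26.
Step 3: Alice computes s = B^a mod p = 26^6 mod 71 = 30.
Step 4: Bob computes s = A^b mod p = 3^5 mod 71 = 30.
Both sides agree: shared secret = 30.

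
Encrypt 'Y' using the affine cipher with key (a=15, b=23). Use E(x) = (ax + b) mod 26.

Step 1: Convert 'Y' to number: x = 24.
Step 2: E(24) = (15 * 24 + 23) mod 26 = 383 mod 26 = 19.
Step 3: Convert 19 back to letter: T.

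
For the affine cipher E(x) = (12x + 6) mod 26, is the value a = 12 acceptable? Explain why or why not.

Step 1: Compute gcd(12, 26).
Step 2: gcd(12, 26) = 2.
Since gcd = 2 != 1, 12 shares a common factor with 26, so it cannot be used.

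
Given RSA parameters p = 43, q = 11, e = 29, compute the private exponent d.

Step 1: n = 43 * 11 = 473.
Step 2: phi(n) = 42 * 10 = 420.
Step 3: Find d such that 29 * d = 1 (mod 420).
Step 4: d = 29^(-1) mod 420 = 29.
Verification: 29 * 29 = 841 = 2 * 420 + 1.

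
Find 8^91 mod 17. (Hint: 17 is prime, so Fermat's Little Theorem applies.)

Step 1: Since 17 is prime, by Fermat's Little Theorem: 8^16 = 1 (mod 17).
Step 2: Reduce exponent: 91 mod 16 = 11.
Step 3: So 8^91 = 8^11 (mod 17).
Step 4: 8^11 mod 17 = 2.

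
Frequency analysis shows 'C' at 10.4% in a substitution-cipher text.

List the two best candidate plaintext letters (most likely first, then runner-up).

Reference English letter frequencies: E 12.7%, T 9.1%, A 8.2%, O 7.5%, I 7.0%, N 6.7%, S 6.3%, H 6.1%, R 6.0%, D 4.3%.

Step 1: Observed frequency of 'C' is 10.4%.
Step 2: Compute distances to each reference frequency and sort:
  T (9.1%): difference = 1.3% <-- BEST
  A (8.2%): difference = 2.2% <-- RUNNER-UP
  E (12.7%): difference = 2.3%
  O (7.5%): difference = 2.9%
  I (7.0%): difference = 3.4%
Step 3: Most likely is 'T' (9.1%, diff 1.3%); second most likely is 'A' (8.2%, diff 2.2%).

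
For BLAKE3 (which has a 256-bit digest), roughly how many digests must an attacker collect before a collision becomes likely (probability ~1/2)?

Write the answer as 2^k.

Step 1: The birthday paradox gives collision probability ~50% after sqrt(2^n) = 2^(n/2) hashes.
Step 2: For 256-bit output: 2^(256/2) = 2^128.
Step 3: Approximately 2^128 hash computations needed.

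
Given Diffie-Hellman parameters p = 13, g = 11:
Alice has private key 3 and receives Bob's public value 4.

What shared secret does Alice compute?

Step 1: s = B^a mod p = 4^3 mod 13.
  4^1 mod 13 = 4
  4^2 mod 13 = (4 * 4) mod 13 = 3
  4^3 mod 13 = (3 * 4) mod 13 = 12
Result: shared secret = 12.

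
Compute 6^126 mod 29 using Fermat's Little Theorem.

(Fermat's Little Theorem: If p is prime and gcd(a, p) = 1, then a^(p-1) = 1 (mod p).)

Step 1: Since 29 is prime, by Fermat's Little Theorem: 6^28 = 1 (mod 29).
Step 2: Reduce exponent: 126 mod 28 = 14.
Step 3: So 6^126 = 6^14 (mod 29).
Step 4: 6^14 mod 29 = 1.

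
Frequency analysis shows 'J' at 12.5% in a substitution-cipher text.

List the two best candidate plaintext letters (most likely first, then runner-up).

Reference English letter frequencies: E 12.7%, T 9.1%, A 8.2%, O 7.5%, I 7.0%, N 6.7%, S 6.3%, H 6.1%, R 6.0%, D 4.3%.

Step 1: Observed frequency of 'J' is 12.5%.
Step 2: Compute distances to each reference frequency and sort:
  E (12.7%): difference = 0.2% <-- BEST
  T (9.1%): difference = 3.4% <-- RUNNER-UP
  A (8.2%): difference = 4.3%
  O (7.5%): difference = 5.0%
  I (7.0%): difference = 5.5%
Step 3: Most likely is 'E' (12.7%, diff 0.2%); second most likely is 'T' (9.1%, diff 3.4%).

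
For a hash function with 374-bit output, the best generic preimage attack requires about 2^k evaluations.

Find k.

Step 1: The hash has a 374-bit output.
Step 2: Preimage resistance means: given a digest h(x), it should be infeasible to find any input that hashes to it.
With a 374-bit output there are 2^374 possible digests, so a generic brute-force preimage search costs about 2^374 evaluations.
Step 3: Security level = 374 bits.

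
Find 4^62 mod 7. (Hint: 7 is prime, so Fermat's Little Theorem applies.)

Step 1: Since 7 is prime, by Fermat's Little Theorem: 4^6 = 1 (mod 7).
Step 2: Reduce exponent: 62 mod 6 = 2.
Step 3: So 4^62 = 4^2 (mod 7).
Step 4: 4^2 mod 7 = 2.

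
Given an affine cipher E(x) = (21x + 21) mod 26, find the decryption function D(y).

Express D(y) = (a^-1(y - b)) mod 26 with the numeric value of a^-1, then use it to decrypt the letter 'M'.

Step 1: Find a^-1, the modular inverse of 21 mod 26.
Step 2: We need 21 * a^-1 = 1 (mod 26).
Step 3: 21 * 5 = 105 = 4 * 26 + 1, so a^-1 = 5.
Step 4: D(y) = 5(y - 21) mod 26.
Step 5: Apply to 'M' (y = 12): D(12) = 5 * (12 - 21) mod 26 = 5 * -9 mod 26 = 7 -> 'H'.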